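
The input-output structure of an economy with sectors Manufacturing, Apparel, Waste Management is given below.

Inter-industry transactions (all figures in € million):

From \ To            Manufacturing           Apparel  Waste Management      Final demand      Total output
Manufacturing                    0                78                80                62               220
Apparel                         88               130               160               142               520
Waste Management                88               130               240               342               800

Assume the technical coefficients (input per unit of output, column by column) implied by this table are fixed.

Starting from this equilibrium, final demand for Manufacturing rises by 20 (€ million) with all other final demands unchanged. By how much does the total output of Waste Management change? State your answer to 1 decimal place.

Δx_3 = 21.0

Technical coefficients a_ij = z_ij / X_j:
  a_11 = 0/220 = 0.00, a_21 = 88/220 = 0.40, a_31 = 88/220 = 0.40
  a_12 = 78/520 = 0.15, a_22 = 130/520 = 0.25, a_32 = 130/520 = 0.25
  a_13 = 80/800 = 0.10, a_23 = 160/800 = 0.20, a_33 = 240/800 = 0.30
I − A =
  [   1.00    -0.15    -0.10]
  [  -0.40     0.75    -0.20]
  [  -0.40    -0.25     0.70]
Cofactors of I−A, C_ij = (−1)^(i+j)·(minor ij) (rows/columns in the sector order above):
  C_11 = (0.75)(0.70) − (-0.20)(-0.25) = 0.4750
  C_12 = −[(-0.40)(0.70) − (-0.20)(-0.40)] = 0.3600
  C_13 = (-0.40)(-0.25) − (0.75)(-0.40) = 0.4000
  C_21 = −[(-0.15)(0.70) − (-0.10)(-0.25)] = 0.1300
  C_22 = (1.00)(0.70) − (-0.10)(-0.40) = 0.6600
  C_23 = −[(1.00)(-0.25) − (-0.15)(-0.40)] = 0.3100
  C_31 = (-0.15)(-0.20) − (-0.10)(0.75) = 0.1050
  C_32 = −[(1.00)(-0.20) − (-0.10)(-0.40)] = 0.2400
  C_33 = (1.00)(0.75) − (-0.15)(-0.40) = 0.6900
det(I−A) = Σ_j (I−A)_1j·C_1j = (1.00)(0.4750) + (-0.15)(0.3600) + (-0.10)(0.4000) = 0.3810
adj(I−A) = Cᵀ =
  [ 0.4750   0.1300   0.1050]
  [ 0.3600   0.6600   0.2400]
  [ 0.4000   0.3100   0.6900]
(I − A)⁻¹ = adj(I−A) / det(I−A) ≈
  [   1.2467     0.3412     0.2756]
  [   0.9449     1.7323     0.6299]
  [   1.0499     0.8136     1.8110]
Δx = (I − A)⁻¹ Δd with Δd having +20 in the Manufacturing component and 0 elsewhere.
So Δx_3 = L_31 · (+20), where L_31 = adj(I−A)_31 / det(I−A) = 0.4000 / 0.3810.
Δx_3 = 0.4000 × (+20) / 0.3810 = 8.00 / 0.3810 ≈ 21.0.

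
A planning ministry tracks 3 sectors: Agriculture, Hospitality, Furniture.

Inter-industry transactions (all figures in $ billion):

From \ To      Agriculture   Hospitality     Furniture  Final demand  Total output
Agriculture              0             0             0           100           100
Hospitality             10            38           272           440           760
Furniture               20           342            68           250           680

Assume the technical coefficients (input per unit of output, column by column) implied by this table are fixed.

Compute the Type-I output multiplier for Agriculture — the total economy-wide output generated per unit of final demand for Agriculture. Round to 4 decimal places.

Technical coefficients a_ij = z_ij / X_j:
  a_11 = 0/100 = 0.00, a_21 = 10/100 = 0.10, a_31 = 20/100 = 0.20
  a_12 = 0/760 = 0.00, a_22 = 38/760 = 0.05, a_32 = 342/760 = 0.45
  a_13 = 0/680 = 0.00, a_23 = 272/680 = 0.40, a_33 = 68/680 = 0.10
I − A =
  [   1.00     0.00     0.00]
  [  -0.10     0.95    -0.40]
  [  -0.20    -0.45     0.90]
Cofactors of I−A, C_ij = (−1)^(i+j)·(minor ij) (rows/columns in the sector order above):
  C_11 = (0.95)(0.90) − (-0.40)(-0.45) = 0.6750
  C_12 = −[(-0.10)(0.90) − (-0.40)(-0.20)] = 0.1700
  C_13 = (-0.10)(-0.45) − (0.95)(-0.20) = 0.2350
  C_21 = −[(0.00)(0.90) − (0.00)(-0.45)] = 0.0000
  C_22 = (1.00)(0.90) − (0.00)(-0.20) = 0.9000
  C_23 = −[(1.00)(-0.45) − (0.00)(-0.20)] = 0.4500
  C_31 = (0.00)(-0.40) − (0.00)(0.95) = 0.0000
  C_32 = −[(1.00)(-0.40) − (0.00)(-0.10)] = 0.4000
  C_33 = (1.00)(0.95) − (0.00)(-0.10) = 0.9500
det(I−A) = Σ_j (I−A)_1j·C_1j = (1.00)(0.6750) + (0.00)(0.1700) + (0.00)(0.2350) = 0.6750
adj(I−A) = Cᵀ =
  [ 0.6750   0.0000   0.0000]
  [ 0.1700   0.9000   0.4000]
  [ 0.2350   0.4500   0.9500]
(I − A)⁻¹ = adj(I−A) / det(I−A) ≈
  [   1.00000     0.00000     0.00000]
  [   0.25185     1.33333     0.59259]
  [   0.34815     0.66667     1.40741]
The output multiplier for sector j is the column-j sum of the Leontief inverse (I − A)⁻¹ = adj(I−A) / det(I−A).
Column 1 of adj(I−A): (0.6750, 0.1700, 0.2350); det(I−A) = 0.6750.
m_1 = (0.6750 + 0.1700 + 0.2350) / 0.6750 = 1.08 / 0.6750 = 1.6000.

m_1 = 1.6000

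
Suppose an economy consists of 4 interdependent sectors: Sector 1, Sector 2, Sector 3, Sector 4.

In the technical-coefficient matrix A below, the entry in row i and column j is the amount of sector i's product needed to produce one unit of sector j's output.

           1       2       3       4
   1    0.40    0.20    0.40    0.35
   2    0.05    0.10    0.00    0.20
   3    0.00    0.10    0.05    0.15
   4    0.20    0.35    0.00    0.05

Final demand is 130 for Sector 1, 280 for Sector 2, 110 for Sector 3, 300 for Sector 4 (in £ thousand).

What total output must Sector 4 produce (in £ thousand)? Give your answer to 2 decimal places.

x_4 = 721.17

I − A =
  [   0.60    -0.20    -0.40    -0.35]
  [  -0.05     0.90     0.00    -0.20]
  [   0.00    -0.10     0.95    -0.15]
  [  -0.20    -0.35     0.00     0.95]
Compute the cofactors C_ij = (−1)^(i+j)·(3×3 minor ij) of I−A; the adjugate is their transpose:
adj(I−A) = Cᵀ =
  [ 0.745750   0.355875   0.314000   0.399250]
  [ 0.083125   0.463000   0.035000   0.133625]
  [ 0.038375   0.087500   0.384375   0.093250]
  [ 0.187625   0.245500   0.079000   0.501500]
det(I−A) = Σ_j (I−A)_1j·C_1j = (0.60)(0.745750) + (-0.20)(0.083125) + (-0.40)(0.038375) + (-0.35)(0.187625) = 0.34980625
(I − A)⁻¹ = adj(I−A) / det(I−A) ≈
  [   2.1319     1.0173     0.8976     1.1413]
  [   0.2376     1.3236     0.1001     0.3820]
  [   0.1097     0.2501     1.0988     0.2666]
  [   0.5364     0.7018     0.2258     1.4337]
x = (I − A)⁻¹ d = adj(I−A)·d / det(I−A), with det(I−A) = 0.34980625:
  x_1 = (0.745750·130 + 0.355875·280 + 0.314000·110 + 0.399250·300) / 0.34980625 = 350.9075 / 0.34980625 ≈ 1003.15
  x_2 = (0.083125·130 + 0.463000·280 + 0.035000·110 + 0.133625·300) / 0.34980625 = 184.38375 / 0.34980625 ≈ 527.10
  x_3 = (0.038375·130 + 0.087500·280 + 0.384375·110 + 0.093250·300) / 0.34980625 = 99.745 / 0.34980625 ≈ 285.14
  x_4 = (0.187625·130 + 0.245500·280 + 0.079000·110 + 0.501500·300) / 0.34980625 = 252.27125 / 0.34980625 ≈ 721.17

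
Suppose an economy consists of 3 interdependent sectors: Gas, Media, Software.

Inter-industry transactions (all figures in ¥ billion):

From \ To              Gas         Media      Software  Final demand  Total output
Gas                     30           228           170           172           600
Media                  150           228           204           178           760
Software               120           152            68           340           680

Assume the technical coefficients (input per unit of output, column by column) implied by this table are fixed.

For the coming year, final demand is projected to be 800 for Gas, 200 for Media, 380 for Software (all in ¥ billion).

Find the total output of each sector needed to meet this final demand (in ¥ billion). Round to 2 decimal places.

Technical coefficients a_ij = z_ij / X_j:
  a_GG = 30/600 = 0.05, a_MG = 150/600 = 0.25, a_SG = 120/600 = 0.20
  a_GM = 228/760 = 0.30, a_MM = 228/760 = 0.30, a_SM = 152/760 = 0.20
  a_GS = 170/680 = 0.25, a_MS = 204/680 = 0.30, a_SS = 68/680 = 0.10
I − A =
  [   0.95    -0.30    -0.25]
  [  -0.25     0.70    -0.30]
  [  -0.20    -0.20     0.90]
Cofactors of I−A, C_ij = (−1)^(i+j)·(minor ij) (rows/columns in the sector order above):
  C_11 = (0.70)(0.90) − (-0.30)(-0.20) = 0.5700
  C_12 = −[(-0.25)(0.90) − (-0.30)(-0.20)] = 0.2850
  C_13 = (-0.25)(-0.20) − (0.70)(-0.20) = 0.1900
  C_21 = −[(-0.30)(0.90) − (-0.25)(-0.20)] = 0.3200
  C_22 = (0.95)(0.90) − (-0.25)(-0.20) = 0.8050
  C_23 = −[(0.95)(-0.20) − (-0.30)(-0.20)] = 0.2500
  C_31 = (-0.30)(-0.30) − (-0.25)(0.70) = 0.2650
  C_32 = −[(0.95)(-0.30) − (-0.25)(-0.25)] = 0.3475
  C_33 = (0.95)(0.70) − (-0.30)(-0.25) = 0.5900
det(I−A) = Σ_j (I−A)_1j·C_1j = (0.95)(0.5700) + (-0.30)(0.2850) + (-0.25)(0.1900) = 0.4085
adj(I−A) = Cᵀ =
  [ 0.5700   0.3200   0.2650]
  [ 0.2850   0.8050   0.3475]
  [ 0.1900   0.2500   0.5900]
(I − A)⁻¹ = adj(I−A) / det(I−A) ≈
  [   1.3953     0.7834     0.6487]
  [   0.6977     1.9706     0.8507]
  [   0.4651     0.6120     1.4443]
x = (I − A)⁻¹ d = adj(I−A)·d / det(I−A), with det(I−A) = 0.4085:
  x_G = (0.5700·800 + 0.3200·200 + 0.2650·380) / 0.4085 = 620.70 / 0.4085 ≈ 1519.46
  x_M = (0.2850·800 + 0.8050·200 + 0.3475·380) / 0.4085 = 521.05 / 0.4085 ≈ 1275.52
  x_S = (0.1900·800 + 0.2500·200 + 0.5900·380) / 0.4085 = 426.20 / 0.4085 ≈ 1043.33

x_G = 1519.46, x_M = 1275.52, x_S = 1043.33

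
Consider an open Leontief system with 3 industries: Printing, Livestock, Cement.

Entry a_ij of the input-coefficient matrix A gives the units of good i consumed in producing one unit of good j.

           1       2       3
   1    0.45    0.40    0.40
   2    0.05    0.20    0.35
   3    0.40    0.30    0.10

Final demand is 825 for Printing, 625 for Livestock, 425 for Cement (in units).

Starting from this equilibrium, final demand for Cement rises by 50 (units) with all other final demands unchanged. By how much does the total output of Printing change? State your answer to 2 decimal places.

I − A =
  [   0.55    -0.40    -0.40]
  [  -0.05     0.80    -0.35]
  [  -0.40    -0.30     0.90]
Cofactors of I−A, C_ij = (−1)^(i+j)·(minor ij) (rows/columns in the sector order above):
  C_11 = (0.80)(0.90) − (-0.35)(-0.30) = 0.6150
  C_12 = −[(-0.05)(0.90) − (-0.35)(-0.40)] = 0.1850
  C_13 = (-0.05)(-0.30) − (0.80)(-0.40) = 0.3350
  C_21 = −[(-0.40)(0.90) − (-0.40)(-0.30)] = 0.4800
  C_22 = (0.55)(0.90) − (-0.40)(-0.40) = 0.3350
  C_23 = −[(0.55)(-0.30) − (-0.40)(-0.40)] = 0.3250
  C_31 = (-0.40)(-0.35) − (-0.40)(0.80) = 0.4600
  C_32 = −[(0.55)(-0.35) − (-0.40)(-0.05)] = 0.2125
  C_33 = (0.55)(0.80) − (-0.40)(-0.05) = 0.4200
det(I−A) = Σ_j (I−A)_1j·C_1j = (0.55)(0.6150) + (-0.40)(0.1850) + (-0.40)(0.3350) = 0.13025
adj(I−A) = Cᵀ =
  [ 0.6150   0.4800   0.4600]
  [ 0.1850   0.3350   0.2125]
  [ 0.3350   0.3250   0.4200]
(I − A)⁻¹ = adj(I−A) / det(I−A) ≈
  [   4.7217     3.6852     3.5317]
  [   1.4203     2.5720     1.6315]
  [   2.5720     2.4952     3.2246]
Δx = (I − A)⁻¹ Δd with Δd having +50 in the Cement component and 0 elsewhere.
So Δx_1 = L_13 · (+50), where L_13 = adj(I−A)_13 / det(I−A) = 0.4600 / 0.13025.
Δx_1 = 0.4600 × (+50) / 0.13025 = 23.00 / 0.13025 ≈ 176.58.

Δx_1 = 176.58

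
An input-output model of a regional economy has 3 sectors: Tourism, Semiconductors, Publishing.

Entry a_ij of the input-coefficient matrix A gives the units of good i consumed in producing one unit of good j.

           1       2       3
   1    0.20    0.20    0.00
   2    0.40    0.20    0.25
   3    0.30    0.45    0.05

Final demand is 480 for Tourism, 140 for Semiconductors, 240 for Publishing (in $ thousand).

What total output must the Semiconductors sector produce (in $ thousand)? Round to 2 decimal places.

I − A =
  [   0.80    -0.20     0.00]
  [  -0.40     0.80    -0.25]
  [  -0.30    -0.45     0.95]
Cofactors of I−A, C_ij = (−1)^(i+j)·(minor ij) (rows/columns in the sector order above):
  C_11 = (0.80)(0.95) − (-0.25)(-0.45) = 0.6475
  C_12 = −[(-0.40)(0.95) − (-0.25)(-0.30)] = 0.4550
  C_13 = (-0.40)(-0.45) − (0.80)(-0.30) = 0.4200
  C_21 = −[(-0.20)(0.95) − (0.00)(-0.45)] = 0.1900
  C_22 = (0.80)(0.95) − (0.00)(-0.30) = 0.7600
  C_23 = −[(0.80)(-0.45) − (-0.20)(-0.30)] = 0.4200
  C_31 = (-0.20)(-0.25) − (0.00)(0.80) = 0.0500
  C_32 = −[(0.80)(-0.25) − (0.00)(-0.40)] = 0.2000
  C_33 = (0.80)(0.80) − (-0.20)(-0.40) = 0.5600
det(I−A) = Σ_j (I−A)_1j·C_1j = (0.80)(0.6475) + (-0.20)(0.4550) + (0.00)(0.4200) = 0.4270
adj(I−A) = Cᵀ =
  [ 0.6475   0.1900   0.0500]
  [ 0.4550   0.7600   0.2000]
  [ 0.4200   0.4200   0.5600]
(I − A)⁻¹ = adj(I−A) / det(I−A) ≈
  [   1.5164     0.4450     0.1171]
  [   1.0656     1.7799     0.4684]
  [   0.9836     0.9836     1.3115]
x = (I − A)⁻¹ d = adj(I−A)·d / det(I−A), with det(I−A) = 0.4270:
  x_1 = (0.6475·480 + 0.1900·140 + 0.0500·240) / 0.4270 = 349.40 / 0.4270 ≈ 818.27
  x_2 = (0.4550·480 + 0.7600·140 + 0.2000·240) / 0.4270 = 372.80 / 0.4270 ≈ 873.07
  x_3 = (0.4200·480 + 0.4200·140 + 0.5600·240) / 0.4270 = 394.80 / 0.4270 ≈ 924.59

x_2 = 873.07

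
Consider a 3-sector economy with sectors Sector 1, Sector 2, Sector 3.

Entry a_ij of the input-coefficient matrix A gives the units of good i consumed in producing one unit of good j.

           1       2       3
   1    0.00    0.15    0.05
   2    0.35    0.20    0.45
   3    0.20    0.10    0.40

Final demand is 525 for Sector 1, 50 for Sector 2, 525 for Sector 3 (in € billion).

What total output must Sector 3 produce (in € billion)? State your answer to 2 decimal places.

x_3 = 1318.38

I − A =
  [   1.00    -0.15    -0.05]
  [  -0.35     0.80    -0.45]
  [  -0.20    -0.10     0.60]
Cofactors of I−A, C_ij = (−1)^(i+j)·(minor ij) (rows/columns in the sector order above):
  C_11 = (0.80)(0.60) − (-0.45)(-0.10) = 0.4350
  C_12 = −[(-0.35)(0.60) − (-0.45)(-0.20)] = 0.3000
  C_13 = (-0.35)(-0.10) − (0.80)(-0.20) = 0.1950
  C_21 = −[(-0.15)(0.60) − (-0.05)(-0.10)] = 0.0950
  C_22 = (1.00)(0.60) − (-0.05)(-0.20) = 0.5900
  C_23 = −[(1.00)(-0.10) − (-0.15)(-0.20)] = 0.1300
  C_31 = (-0.15)(-0.45) − (-0.05)(0.80) = 0.1075
  C_32 = −[(1.00)(-0.45) − (-0.05)(-0.35)] = 0.4675
  C_33 = (1.00)(0.80) − (-0.15)(-0.35) = 0.7475
det(I−A) = Σ_j (I−A)_1j·C_1j = (1.00)(0.4350) + (-0.15)(0.3000) + (-0.05)(0.1950) = 0.38025
adj(I−A) = Cᵀ =
  [ 0.4350   0.0950   0.1075]
  [ 0.3000   0.5900   0.4675]
  [ 0.1950   0.1300   0.7475]
(I − A)⁻¹ = adj(I−A) / det(I−A) ≈
  [   1.1440     0.2498     0.2827]
  [   0.7890     1.5516     1.2295]
  [   0.5128     0.3419     1.9658]
x = (I − A)⁻¹ d = adj(I−A)·d / det(I−A), with det(I−A) = 0.38025:
  x_1 = (0.4350·525 + 0.0950·50 + 0.1075·525) / 0.38025 = 289.5625 / 0.38025 ≈ 761.51
  x_2 = (0.3000·525 + 0.5900·50 + 0.4675·525) / 0.38025 = 432.4375 / 0.38025 ≈ 1137.25
  x_3 = (0.1950·525 + 0.1300·50 + 0.7475·525) / 0.38025 = 501.3125 / 0.38025 ≈ 1318.38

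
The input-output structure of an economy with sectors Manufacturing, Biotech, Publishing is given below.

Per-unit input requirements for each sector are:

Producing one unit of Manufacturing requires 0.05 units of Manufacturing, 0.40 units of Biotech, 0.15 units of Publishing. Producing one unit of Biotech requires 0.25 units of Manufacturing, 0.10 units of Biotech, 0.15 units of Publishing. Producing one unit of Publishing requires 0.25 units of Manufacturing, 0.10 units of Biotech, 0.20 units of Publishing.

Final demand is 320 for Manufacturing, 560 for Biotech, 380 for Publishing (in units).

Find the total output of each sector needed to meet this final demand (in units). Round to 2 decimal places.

I − A =
  [   0.95    -0.25    -0.25]
  [  -0.40     0.90    -0.10]
  [  -0.15    -0.15     0.80]
Cofactors of I−A, C_ij = (−1)^(i+j)·(minor ij) (rows/columns in the sector order above):
  C_11 = (0.90)(0.80) − (-0.10)(-0.15) = 0.7050
  C_12 = −[(-0.40)(0.80) − (-0.10)(-0.15)] = 0.3350
  C_13 = (-0.40)(-0.15) − (0.90)(-0.15) = 0.1950
  C_21 = −[(-0.25)(0.80) − (-0.25)(-0.15)] = 0.2375
  C_22 = (0.95)(0.80) − (-0.25)(-0.15) = 0.7225
  C_23 = −[(0.95)(-0.15) − (-0.25)(-0.15)] = 0.1800
  C_31 = (-0.25)(-0.10) − (-0.25)(0.90) = 0.2500
  C_32 = −[(0.95)(-0.10) − (-0.25)(-0.40)] = 0.1950
  C_33 = (0.95)(0.90) − (-0.25)(-0.40) = 0.7550
det(I−A) = Σ_j (I−A)_1j·C_1j = (0.95)(0.7050) + (-0.25)(0.3350) + (-0.25)(0.1950) = 0.53725
adj(I−A) = Cᵀ =
  [ 0.7050   0.2375   0.2500]
  [ 0.3350   0.7225   0.1950]
  [ 0.1950   0.1800   0.7550]
(I − A)⁻¹ = adj(I−A) / det(I−A) ≈
  [   1.3122     0.4421     0.4653]
  [   0.6235     1.3448     0.3630]
  [   0.3630     0.3350     1.4053]
x = (I − A)⁻¹ d = adj(I−A)·d / det(I−A), with det(I−A) = 0.53725:
  x_M = (0.7050·320 + 0.2375·560 + 0.2500·380) / 0.53725 = 453.60 / 0.53725 ≈ 844.30
  x_B = (0.3350·320 + 0.7225·560 + 0.1950·380) / 0.53725 = 585.90 / 0.53725 ≈ 1090.55
  x_P = (0.1950·320 + 0.1800·560 + 0.7550·380) / 0.53725 = 450.10 / 0.53725 ≈ 837.79

x_M = 844.30, x_B = 1090.55, x_P = 837.79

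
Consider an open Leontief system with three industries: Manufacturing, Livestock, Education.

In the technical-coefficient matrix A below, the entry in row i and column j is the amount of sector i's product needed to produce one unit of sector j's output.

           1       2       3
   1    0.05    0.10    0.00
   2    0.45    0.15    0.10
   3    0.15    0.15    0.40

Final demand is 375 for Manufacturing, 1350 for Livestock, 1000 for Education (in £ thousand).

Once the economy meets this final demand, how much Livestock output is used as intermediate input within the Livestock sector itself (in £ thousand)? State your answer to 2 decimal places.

z_22 = 329.84

I − A =
  [   0.95    -0.10     0.00]
  [  -0.45     0.85    -0.10]
  [  -0.15    -0.15     0.60]
Cofactors of I−A, C_ij = (−1)^(i+j)·(minor ij) (rows/columns in the sector order above):
  C_11 = (0.85)(0.60) − (-0.10)(-0.15) = 0.4950
  C_12 = −[(-0.45)(0.60) − (-0.10)(-0.15)] = 0.2850
  C_13 = (-0.45)(-0.15) − (0.85)(-0.15) = 0.1950
  C_21 = −[(-0.10)(0.60) − (0.00)(-0.15)] = 0.0600
  C_22 = (0.95)(0.60) − (0.00)(-0.15) = 0.5700
  C_23 = −[(0.95)(-0.15) − (-0.10)(-0.15)] = 0.1575
  C_31 = (-0.10)(-0.10) − (0.00)(0.85) = 0.0100
  C_32 = −[(0.95)(-0.10) − (0.00)(-0.45)] = 0.0950
  C_33 = (0.95)(0.85) − (-0.10)(-0.45) = 0.7625
det(I−A) = Σ_j (I−A)_1j·C_1j = (0.95)(0.4950) + (-0.10)(0.2850) + (0.00)(0.1950) = 0.44175
adj(I−A) = Cᵀ =
  [ 0.4950   0.0600   0.0100]
  [ 0.2850   0.5700   0.0950]
  [ 0.1950   0.1575   0.7625]
(I − A)⁻¹ = adj(I−A) / det(I−A) ≈
  [   1.1205     0.1358     0.0226]
  [   0.6452     1.2903     0.2151]
  [   0.4414     0.3565     1.7261]
First solve x = (I − A)⁻¹ d = adj(I−A)·d / det(I−A); in particular x_2 = (0.2850·375 + 0.5700·1350 + 0.0950·1000) / 0.44175 = 971.375 / 0.44175 ≈ 2198.9247.
Intermediate flow from 2 to 2: z_22 = a_22 · x_2 = 0.15 × 971.375 / 0.44175 = 145.70625 / 0.44175 ≈ 329.84.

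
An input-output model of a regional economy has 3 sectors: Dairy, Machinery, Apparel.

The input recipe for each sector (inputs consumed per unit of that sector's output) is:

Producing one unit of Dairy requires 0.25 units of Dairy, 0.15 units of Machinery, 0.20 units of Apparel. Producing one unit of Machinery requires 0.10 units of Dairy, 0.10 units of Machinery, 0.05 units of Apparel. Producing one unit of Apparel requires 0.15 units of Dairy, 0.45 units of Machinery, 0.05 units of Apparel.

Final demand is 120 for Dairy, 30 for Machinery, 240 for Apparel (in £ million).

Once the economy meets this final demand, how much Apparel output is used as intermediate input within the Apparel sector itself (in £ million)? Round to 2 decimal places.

z_AA = 15.94

I − A =
  [   0.75    -0.10    -0.15]
  [  -0.15     0.90    -0.45]
  [  -0.20    -0.05     0.95]
Cofactors of I−A, C_ij = (−1)^(i+j)·(minor ij) (rows/columns in the sector order above):
  C_11 = (0.90)(0.95) − (-0.45)(-0.05) = 0.8325
  C_12 = −[(-0.15)(0.95) − (-0.45)(-0.20)] = 0.2325
  C_13 = (-0.15)(-0.05) − (0.90)(-0.20) = 0.1875
  C_21 = −[(-0.10)(0.95) − (-0.15)(-0.05)] = 0.1025
  C_22 = (0.75)(0.95) − (-0.15)(-0.20) = 0.6825
  C_23 = −[(0.75)(-0.05) − (-0.10)(-0.20)] = 0.0575
  C_31 = (-0.10)(-0.45) − (-0.15)(0.90) = 0.1800
  C_32 = −[(0.75)(-0.45) − (-0.15)(-0.15)] = 0.3600
  C_33 = (0.75)(0.90) − (-0.10)(-0.15) = 0.6600
det(I−A) = Σ_j (I−A)_1j·C_1j = (0.75)(0.8325) + (-0.10)(0.2325) + (-0.15)(0.1875) = 0.5730
adj(I−A) = Cᵀ =
  [ 0.8325   0.1025   0.1800]
  [ 0.2325   0.6825   0.3600]
  [ 0.1875   0.0575   0.6600]
(I − A)⁻¹ = adj(I−A) / det(I−A) ≈
  [   1.4529     0.1789     0.3141]
  [   0.4058     1.1911     0.6283]
  [   0.3272     0.1003     1.1518]
First solve x = (I − A)⁻¹ d = adj(I−A)·d / det(I−A); in particular x_A = (0.1875·120 + 0.0575·30 + 0.6600·240) / 0.5730 = 182.625 / 0.5730 ≈ 318.7173.
Intermediate flow from A to A: z_AA = a_AA · x_A = 0.05 × 182.625 / 0.5730 = 9.13125 / 0.5730 ≈ 15.94.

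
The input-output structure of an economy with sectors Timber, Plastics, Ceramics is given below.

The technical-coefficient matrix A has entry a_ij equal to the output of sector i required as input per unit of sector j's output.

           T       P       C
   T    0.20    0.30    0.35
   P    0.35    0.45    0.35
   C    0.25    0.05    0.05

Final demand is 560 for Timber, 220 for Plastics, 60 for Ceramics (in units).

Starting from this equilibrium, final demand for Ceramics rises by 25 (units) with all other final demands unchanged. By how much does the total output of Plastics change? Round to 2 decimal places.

I − A =
  [   0.80    -0.30    -0.35]
  [  -0.35     0.55    -0.35]
  [  -0.25    -0.05     0.95]
Cofactors of I−A, C_ij = (−1)^(i+j)·(minor ij) (rows/columns in the sector order above):
  C_11 = (0.55)(0.95) − (-0.35)(-0.05) = 0.5050
  C_12 = −[(-0.35)(0.95) − (-0.35)(-0.25)] = 0.4200
  C_13 = (-0.35)(-0.05) − (0.55)(-0.25) = 0.1550
  C_21 = −[(-0.30)(0.95) − (-0.35)(-0.05)] = 0.3025
  C_22 = (0.80)(0.95) − (-0.35)(-0.25) = 0.6725
  C_23 = −[(0.80)(-0.05) − (-0.30)(-0.25)] = 0.1150
  C_31 = (-0.30)(-0.35) − (-0.35)(0.55) = 0.2975
  C_32 = −[(0.80)(-0.35) − (-0.35)(-0.35)] = 0.4025
  C_33 = (0.80)(0.55) − (-0.30)(-0.35) = 0.3350
det(I−A) = Σ_j (I−A)_1j·C_1j = (0.80)(0.5050) + (-0.30)(0.4200) + (-0.35)(0.1550) = 0.22375
adj(I−A) = Cᵀ =
  [ 0.5050   0.3025   0.2975]
  [ 0.4200   0.6725   0.4025]
  [ 0.1550   0.1150   0.3350]
(I − A)⁻¹ = adj(I−A) / det(I−A) ≈
  [   2.2570     1.3520     1.3296]
  [   1.8771     3.0056     1.7989]
  [   0.6927     0.5140     1.4972]
Δx = (I − A)⁻¹ Δd with Δd having +25 in the Ceramics component and 0 elsewhere.
So Δx_P = L_PC · (+25), where L_PC = adj(I−A)_PC / det(I−A) = 0.4025 / 0.22375.
Δx_P = 0.4025 × (+25) / 0.22375 = 10.0625 / 0.22375 ≈ 44.97.

Δx_P = 44.97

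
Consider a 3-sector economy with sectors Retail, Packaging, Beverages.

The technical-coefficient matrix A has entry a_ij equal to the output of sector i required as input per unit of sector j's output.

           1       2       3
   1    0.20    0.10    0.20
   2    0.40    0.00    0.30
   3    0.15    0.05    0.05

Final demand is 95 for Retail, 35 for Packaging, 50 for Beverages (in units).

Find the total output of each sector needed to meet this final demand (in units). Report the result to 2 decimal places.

I − A =
  [   0.80    -0.10    -0.20]
  [  -0.40     1.00    -0.30]
  [  -0.15    -0.05     0.95]
Cofactors of I−A, C_ij = (−1)^(i+j)·(minor ij) (rows/columns in the sector order above):
  C_11 = (1.00)(0.95) − (-0.30)(-0.05) = 0.9350
  C_12 = −[(-0.40)(0.95) − (-0.30)(-0.15)] = 0.4250
  C_13 = (-0.40)(-0.05) − (1.00)(-0.15) = 0.1700
  C_21 = −[(-0.10)(0.95) − (-0.20)(-0.05)] = 0.1050
  C_22 = (0.80)(0.95) − (-0.20)(-0.15) = 0.7300
  C_23 = −[(0.80)(-0.05) − (-0.10)(-0.15)] = 0.0550
  C_31 = (-0.10)(-0.30) − (-0.20)(1.00) = 0.2300
  C_32 = −[(0.80)(-0.30) − (-0.20)(-0.40)] = 0.3200
  C_33 = (0.80)(1.00) − (-0.10)(-0.40) = 0.7600
det(I−A) = Σ_j (I−A)_1j·C_1j = (0.80)(0.9350) + (-0.10)(0.4250) + (-0.20)(0.1700) = 0.6715
adj(I−A) = Cᵀ =
  [ 0.9350   0.1050   0.2300]
  [ 0.4250   0.7300   0.3200]
  [ 0.1700   0.0550   0.7600]
(I − A)⁻¹ = adj(I−A) / det(I−A) ≈
  [   1.3924     0.1564     0.3425]
  [   0.6329     1.0871     0.4765]
  [   0.2532     0.0819     1.1318]
x = (I − A)⁻¹ d = adj(I−A)·d / det(I−A), with det(I−A) = 0.6715:
  x_1 = (0.9350·95 + 0.1050·35 + 0.2300·50) / 0.6715 = 104.00 / 0.6715 ≈ 154.88
  x_2 = (0.4250·95 + 0.7300·35 + 0.3200·50) / 0.6715 = 81.925 / 0.6715 ≈ 122.00
  x_3 = (0.1700·95 + 0.0550·35 + 0.7600·50) / 0.6715 = 56.075 / 0.6715 ≈ 83.51

x_1 = 154.88, x_2 = 122.00, x_3 = 83.51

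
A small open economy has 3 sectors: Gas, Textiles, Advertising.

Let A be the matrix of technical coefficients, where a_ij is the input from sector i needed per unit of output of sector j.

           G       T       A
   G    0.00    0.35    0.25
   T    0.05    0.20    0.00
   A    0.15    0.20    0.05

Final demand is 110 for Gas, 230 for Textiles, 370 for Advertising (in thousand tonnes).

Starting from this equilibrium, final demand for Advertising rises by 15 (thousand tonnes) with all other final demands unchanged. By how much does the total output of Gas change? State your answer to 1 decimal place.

I − A =
  [   1.00    -0.35    -0.25]
  [  -0.05     0.80     0.00]
  [  -0.15    -0.20     0.95]
Cofactors of I−A, C_ij = (−1)^(i+j)·(minor ij) (rows/columns in the sector order above):
  C_11 = (0.80)(0.95) − (0.00)(-0.20) = 0.7600
  C_12 = −[(-0.05)(0.95) − (0.00)(-0.15)] = 0.0475
  C_13 = (-0.05)(-0.20) − (0.80)(-0.15) = 0.1300
  C_21 = −[(-0.35)(0.95) − (-0.25)(-0.20)] = 0.3825
  C_22 = (1.00)(0.95) − (-0.25)(-0.15) = 0.9125
  C_23 = −[(1.00)(-0.20) − (-0.35)(-0.15)] = 0.2525
  C_31 = (-0.35)(0.00) − (-0.25)(0.80) = 0.2000
  C_32 = −[(1.00)(0.00) − (-0.25)(-0.05)] = 0.0125
  C_33 = (1.00)(0.80) − (-0.35)(-0.05) = 0.7825
det(I−A) = Σ_j (I−A)_1j·C_1j = (1.00)(0.7600) + (-0.35)(0.0475) + (-0.25)(0.1300) = 0.710875
adj(I−A) = Cᵀ =
  [ 0.7600   0.3825   0.2000]
  [ 0.0475   0.9125   0.0125]
  [ 0.1300   0.2525   0.7825]
(I − A)⁻¹ = adj(I−A) / det(I−A) ≈
  [   1.0691     0.5381     0.2813]
  [   0.0668     1.2836     0.0176]
  [   0.1829     0.3552     1.1008]
Δx = (I − A)⁻¹ Δd with Δd having +15 in the Advertising component and 0 elsewhere.
So Δx_G = L_GA · (+15), where L_GA = adj(I−A)_GA / det(I−A) = 0.2000 / 0.710875.
Δx_G = 0.2000 × (+15) / 0.710875 = 3.00 / 0.710875 ≈ 4.2.

Δx_G = 4.2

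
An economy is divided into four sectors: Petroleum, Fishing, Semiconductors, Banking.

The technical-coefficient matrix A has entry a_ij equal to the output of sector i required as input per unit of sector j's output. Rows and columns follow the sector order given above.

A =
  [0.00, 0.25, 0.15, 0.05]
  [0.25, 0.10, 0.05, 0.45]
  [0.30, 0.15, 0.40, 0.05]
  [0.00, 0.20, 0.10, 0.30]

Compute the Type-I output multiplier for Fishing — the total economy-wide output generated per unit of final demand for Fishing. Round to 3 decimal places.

m_F = 3.345

I − A =
  [   1.00    -0.25    -0.15    -0.05]
  [  -0.25     0.90    -0.05    -0.45]
  [  -0.30    -0.15     0.60    -0.05]
  [   0.00    -0.20    -0.10     0.70]
Compute the cofactors C_ij = (−1)^(i+j)·(3×3 minor ij) of I−A; the adjugate is their transpose:
adj(I−A) = Cᵀ =
  [ 0.307000   0.127750   0.106000   0.111625]
  [ 0.127750   0.382000   0.107500   0.262375]
  [ 0.190750   0.170500   0.493750   0.158500]
  [ 0.063750   0.133500   0.101250   0.445125]
det(I−A) = Σ_j (I−A)_1j·C_1j = (1.00)(0.307000) + (-0.25)(0.127750) + (-0.15)(0.190750) + (-0.05)(0.063750) = 0.2432625
(I − A)⁻¹ = adj(I−A) / det(I−A) ≈
  [   1.2620     0.5252     0.4357     0.4589]
  [   0.5252     1.5703     0.4419     1.0786]
  [   0.7841     0.7009     2.0297     0.6516]
  [   0.2621     0.5488     0.4162     1.8298]
The output multiplier for sector j is the column-j sum of the Leontief inverse (I − A)⁻¹ = adj(I−A) / det(I−A).
Column F of adj(I−A): (0.127750, 0.382000, 0.170500, 0.133500); det(I−A) = 0.2432625.
m_F = (0.127750 + 0.382000 + 0.170500 + 0.133500) / 0.2432625 = 0.81375 / 0.2432625 ≈ 3.345.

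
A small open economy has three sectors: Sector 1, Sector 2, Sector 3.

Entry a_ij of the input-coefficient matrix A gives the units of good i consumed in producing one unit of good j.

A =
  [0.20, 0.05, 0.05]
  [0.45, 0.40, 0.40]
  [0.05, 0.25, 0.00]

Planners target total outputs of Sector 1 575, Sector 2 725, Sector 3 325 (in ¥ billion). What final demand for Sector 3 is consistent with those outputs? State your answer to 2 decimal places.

d_3 = 115.00

I − A =
  [   0.80    -0.05    -0.05]
  [  -0.45     0.60    -0.40]
  [  -0.05    -0.25     1.00]
d = (I − A) x:
  d_1 = (+0.80)·575 + (-0.05)·725 + (-0.05)·325 = 407.50
  d_2 = (-0.45)·575 + (+0.60)·725 + (-0.40)·325 = 46.25
  d_3 = (-0.05)·575 + (-0.25)·725 + (+1.00)·325 = 115.00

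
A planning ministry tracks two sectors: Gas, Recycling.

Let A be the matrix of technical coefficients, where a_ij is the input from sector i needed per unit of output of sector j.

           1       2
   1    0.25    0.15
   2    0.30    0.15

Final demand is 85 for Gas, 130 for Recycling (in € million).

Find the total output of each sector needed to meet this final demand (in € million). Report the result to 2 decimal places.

x_1 = 154.85, x_2 = 207.59

I − A =
  [   0.75    -0.15]
  [  -0.30     0.85]
det(I−A) = (0.75)(0.85) − (-0.15)(-0.30) = 0.5925
adj(I−A) = [[0.85, 0.15], [0.30, 0.75]]
(I − A)⁻¹ = adj(I−A) / det(I−A) ≈
  [   1.4346     0.2532]
  [   0.5063     1.2658]
x = (I − A)⁻¹ d = adj(I−A)·d / det(I−A), with det(I−A) = 0.5925:
  x_1 = (0.85·85 + 0.15·130) / 0.5925 = 91.75 / 0.5925 ≈ 154.85
  x_2 = (0.30·85 + 0.75·130) / 0.5925 = 123.00 / 0.5925 ≈ 207.59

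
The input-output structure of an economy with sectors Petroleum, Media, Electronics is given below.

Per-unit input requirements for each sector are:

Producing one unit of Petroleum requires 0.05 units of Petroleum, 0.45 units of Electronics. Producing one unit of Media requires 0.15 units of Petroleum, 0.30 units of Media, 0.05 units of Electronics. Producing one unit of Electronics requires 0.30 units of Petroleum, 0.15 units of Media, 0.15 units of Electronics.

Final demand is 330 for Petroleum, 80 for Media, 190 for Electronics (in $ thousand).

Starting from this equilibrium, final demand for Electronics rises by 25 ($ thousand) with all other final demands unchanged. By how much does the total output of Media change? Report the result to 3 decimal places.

I − A =
  [   0.95    -0.15    -0.30]
  [   0.00     0.70    -0.15]
  [  -0.45    -0.05     0.85]
Cofactors of I−A, C_ij = (−1)^(i+j)·(minor ij) (rows/columns in the sector order above):
  C_11 = (0.70)(0.85) − (-0.15)(-0.05) = 0.5875
  C_12 = −[(0.00)(0.85) − (-0.15)(-0.45)] = 0.0675
  C_13 = (0.00)(-0.05) − (0.70)(-0.45) = 0.3150
  C_21 = −[(-0.15)(0.85) − (-0.30)(-0.05)] = 0.1425
  C_22 = (0.95)(0.85) − (-0.30)(-0.45) = 0.6725
  C_23 = −[(0.95)(-0.05) − (-0.15)(-0.45)] = 0.1150
  C_31 = (-0.15)(-0.15) − (-0.30)(0.70) = 0.2325
  C_32 = −[(0.95)(-0.15) − (-0.30)(0.00)] = 0.1425
  C_33 = (0.95)(0.70) − (-0.15)(0.00) = 0.6650
det(I−A) = Σ_j (I−A)_1j·C_1j = (0.95)(0.5875) + (-0.15)(0.0675) + (-0.30)(0.3150) = 0.4535
adj(I−A) = Cᵀ =
  [ 0.5875   0.1425   0.2325]
  [ 0.0675   0.6725   0.1425]
  [ 0.3150   0.1150   0.6650]
(I − A)⁻¹ = adj(I−A) / det(I−A) ≈
  [   1.2955     0.3142     0.5127]
  [   0.1488     1.4829     0.3142]
  [   0.6946     0.2536     1.4664]
Δx = (I − A)⁻¹ Δd with Δd having +25 in the Electronics component and 0 elsewhere.
So Δx_M = L_ME · (+25), where L_ME = adj(I−A)_ME / det(I−A) = 0.1425 / 0.4535.
Δx_M = 0.1425 × (+25) / 0.4535 = 3.5625 / 0.4535 ≈ 7.856.

Δx_M = 7.856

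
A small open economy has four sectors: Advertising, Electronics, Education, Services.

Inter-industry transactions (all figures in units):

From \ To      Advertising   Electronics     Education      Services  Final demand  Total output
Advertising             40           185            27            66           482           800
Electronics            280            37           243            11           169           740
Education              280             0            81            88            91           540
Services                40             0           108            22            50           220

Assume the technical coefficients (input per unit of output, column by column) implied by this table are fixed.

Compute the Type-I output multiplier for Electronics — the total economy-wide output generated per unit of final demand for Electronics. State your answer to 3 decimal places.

Technical coefficients a_ij = z_ij / X_j:
  a_11 = 40/800 = 0.05, a_21 = 280/800 = 0.35, a_31 = 280/800 = 0.35, a_41 = 40/800 = 0.05
  a_12 = 185/740 = 0.25, a_22 = 37/740 = 0.05, a_32 = 0/740 = 0.00, a_42 = 0/740 = 0.00
  a_13 = 27/540 = 0.05, a_23 = 243/540 = 0.45, a_33 = 81/540 = 0.15, a_43 = 108/540 = 0.20
  a_14 = 66/220 = 0.30, a_24 = 11/220 = 0.05, a_34 = 88/220 = 0.40, a_44 = 22/220 = 0.10
I − A =
  [   0.95    -0.25    -0.05    -0.30]
  [  -0.35     0.95    -0.45    -0.05]
  [  -0.35     0.00     0.85    -0.40]
  [  -0.05     0.00    -0.20     0.90]
Compute the cofactors C_ij = (−1)^(i+j)·(3×3 minor ij) of I−A; the adjugate is their transpose:
adj(I−A) = Cᵀ =
  [ 0.650750   0.171250   0.203500   0.316875]
  [ 0.396125   0.600250   0.424375   0.354000]
  [ 0.318250   0.083750   0.718625   0.430125]
  [ 0.106875   0.028125   0.171000   0.636750]
det(I−A) = Σ_j (I−A)_1j·C_1j = (0.95)(0.650750) + (-0.25)(0.396125) + (-0.05)(0.318250) + (-0.30)(0.106875) = 0.47120625
(I − A)⁻¹ = adj(I−A) / det(I−A) ≈
  [   1.3810     0.3634     0.4319     0.6725]
  [   0.8407     1.2739     0.9006     0.7513]
  [   0.6754     0.1777     1.5251     0.9128]
  [   0.2268     0.0597     0.3629     1.3513]
The output multiplier for sector j is the column-j sum of the Leontief inverse (I − A)⁻¹ = adj(I−A) / det(I−A).
Column 2 of adj(I−A): (0.171250, 0.600250, 0.083750, 0.028125); det(I−A) = 0.47120625.
m_2 = (0.171250 + 0.600250 + 0.083750 + 0.028125) / 0.47120625 = 0.883375 / 0.47120625 ≈ 1.875.

m_2 = 1.875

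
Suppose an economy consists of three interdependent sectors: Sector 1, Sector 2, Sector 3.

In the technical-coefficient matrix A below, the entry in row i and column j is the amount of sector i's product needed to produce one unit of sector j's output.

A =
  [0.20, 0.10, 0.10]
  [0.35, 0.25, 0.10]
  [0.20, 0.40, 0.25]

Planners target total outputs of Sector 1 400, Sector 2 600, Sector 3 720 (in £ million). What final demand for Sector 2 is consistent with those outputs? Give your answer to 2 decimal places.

I − A =
  [   0.80    -0.10    -0.10]
  [  -0.35     0.75    -0.10]
  [  -0.20    -0.40     0.75]
d = (I − A) x:
  d_1 = (+0.80)·400 + (-0.10)·600 + (-0.10)·720 = 188.00
  d_2 = (-0.35)·400 + (+0.75)·600 + (-0.10)·720 = 238.00
  d_3 = (-0.20)·400 + (-0.40)·600 + (+0.75)·720 = 220.00

d_2 = 238.00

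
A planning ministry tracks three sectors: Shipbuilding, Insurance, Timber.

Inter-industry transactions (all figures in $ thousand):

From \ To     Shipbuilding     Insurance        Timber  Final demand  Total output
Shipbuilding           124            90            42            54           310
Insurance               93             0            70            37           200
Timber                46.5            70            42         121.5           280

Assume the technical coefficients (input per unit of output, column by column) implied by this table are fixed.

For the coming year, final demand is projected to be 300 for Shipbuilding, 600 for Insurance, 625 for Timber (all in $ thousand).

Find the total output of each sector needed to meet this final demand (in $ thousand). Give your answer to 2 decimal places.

Technical coefficients a_ij = z_ij / X_j:
  a_SS = 124/310 = 0.40, a_IS = 93/310 = 0.30, a_TS = 46.5/310 = 0.15
  a_SI = 90/200 = 0.45, a_II = 0/200 = 0.00, a_TI = 70/200 = 0.35
  a_ST = 42/280 = 0.15, a_IT = 70/280 = 0.25, a_TT = 42/280 = 0.15
I − A =
  [   0.60    -0.45    -0.15]
  [  -0.30     1.00    -0.25]
  [  -0.15    -0.35     0.85]
Cofactors of I−A, C_ij = (−1)^(i+j)·(minor ij) (rows/columns in the sector order above):
  C_11 = (1.00)(0.85) − (-0.25)(-0.35) = 0.7625
  C_12 = −[(-0.30)(0.85) − (-0.25)(-0.15)] = 0.2925
  C_13 = (-0.30)(-0.35) − (1.00)(-0.15) = 0.2550
  C_21 = −[(-0.45)(0.85) − (-0.15)(-0.35)] = 0.4350
  C_22 = (0.60)(0.85) − (-0.15)(-0.15) = 0.4875
  C_23 = −[(0.60)(-0.35) − (-0.45)(-0.15)] = 0.2775
  C_31 = (-0.45)(-0.25) − (-0.15)(1.00) = 0.2625
  C_32 = −[(0.60)(-0.25) − (-0.15)(-0.30)] = 0.1950
  C_33 = (0.60)(1.00) − (-0.45)(-0.30) = 0.4650
det(I−A) = Σ_j (I−A)_1j·C_1j = (0.60)(0.7625) + (-0.45)(0.2925) + (-0.15)(0.2550) = 0.287625
adj(I−A) = Cᵀ =
  [ 0.7625   0.4350   0.2625]
  [ 0.2925   0.4875   0.1950]
  [ 0.2550   0.2775   0.4650]
(I − A)⁻¹ = adj(I−A) / det(I−A) ≈
  [   2.6510     1.5124     0.9126]
  [   1.0169     1.6949     0.6780]
  [   0.8866     0.9648     1.6167]
x = (I − A)⁻¹ d = adj(I−A)·d / det(I−A), with det(I−A) = 0.287625:
  x_S = (0.7625·300 + 0.4350·600 + 0.2625·625) / 0.287625 = 653.8125 / 0.287625 ≈ 2273.14
  x_I = (0.2925·300 + 0.4875·600 + 0.1950·625) / 0.287625 = 502.125 / 0.287625 ≈ 1745.76
  x_T = (0.2550·300 + 0.2775·600 + 0.4650·625) / 0.287625 = 533.625 / 0.287625 ≈ 1855.28

x_S = 2273.14, x_I = 1745.76, x_T = 1855.28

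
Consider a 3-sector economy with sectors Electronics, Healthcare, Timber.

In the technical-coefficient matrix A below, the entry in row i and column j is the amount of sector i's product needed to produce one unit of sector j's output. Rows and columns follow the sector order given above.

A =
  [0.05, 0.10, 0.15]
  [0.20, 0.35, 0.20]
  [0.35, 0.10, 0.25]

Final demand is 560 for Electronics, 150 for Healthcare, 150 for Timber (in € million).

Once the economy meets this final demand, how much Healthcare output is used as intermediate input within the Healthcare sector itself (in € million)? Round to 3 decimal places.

z_22 = 232.000

I − A =
  [   0.95    -0.10    -0.15]
  [  -0.20     0.65    -0.20]
  [  -0.35    -0.10     0.75]
Cofactors of I−A, C_ij = (−1)^(i+j)·(minor ij) (rows/columns in the sector order above):
  C_11 = (0.65)(0.75) − (-0.20)(-0.10) = 0.4675
  C_12 = −[(-0.20)(0.75) − (-0.20)(-0.35)] = 0.2200
  C_13 = (-0.20)(-0.10) − (0.65)(-0.35) = 0.2475
  C_21 = −[(-0.10)(0.75) − (-0.15)(-0.10)] = 0.0900
  C_22 = (0.95)(0.75) − (-0.15)(-0.35) = 0.6600
  C_23 = −[(0.95)(-0.10) − (-0.10)(-0.35)] = 0.1300
  C_31 = (-0.10)(-0.20) − (-0.15)(0.65) = 0.1175
  C_32 = −[(0.95)(-0.20) − (-0.15)(-0.20)] = 0.2200
  C_33 = (0.95)(0.65) − (-0.10)(-0.20) = 0.5975
det(I−A) = Σ_j (I−A)_1j·C_1j = (0.95)(0.4675) + (-0.10)(0.2200) + (-0.15)(0.2475) = 0.3850
adj(I−A) = Cᵀ =
  [ 0.4675   0.0900   0.1175]
  [ 0.2200   0.6600   0.2200]
  [ 0.2475   0.1300   0.5975]
(I − A)⁻¹ = adj(I−A) / det(I−A) ≈
  [   1.2143     0.2338     0.3052]
  [   0.5714     1.7143     0.5714]
  [   0.6429     0.3377     1.5519]
First solve x = (I − A)⁻¹ d = adj(I−A)·d / det(I−A); in particular x_2 = (0.2200·560 + 0.6600·150 + 0.2200·150) / 0.3850 = 255.20 / 0.3850 ≈ 662.85714.
Intermediate flow from 2 to 2: z_22 = a_22 · x_2 = 0.35 × 255.20 / 0.3850 = 89.32 / 0.3850 = 232.000.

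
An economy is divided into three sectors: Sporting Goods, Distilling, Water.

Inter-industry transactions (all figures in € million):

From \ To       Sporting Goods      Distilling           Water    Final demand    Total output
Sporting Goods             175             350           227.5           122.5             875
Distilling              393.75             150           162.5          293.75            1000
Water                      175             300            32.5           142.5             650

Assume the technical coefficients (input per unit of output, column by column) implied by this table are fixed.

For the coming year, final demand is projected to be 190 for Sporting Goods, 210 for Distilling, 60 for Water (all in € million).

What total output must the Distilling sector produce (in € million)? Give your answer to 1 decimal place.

Technical coefficients a_ij = z_ij / X_j:
  a_11 = 175/875 = 0.20, a_21 = 393.75/875 = 0.45, a_31 = 175/875 = 0.20
  a_12 = 350/1000 = 0.35, a_22 = 150/1000 = 0.15, a_32 = 300/1000 = 0.30
  a_13 = 227.5/650 = 0.35, a_23 = 162.5/650 = 0.25, a_33 = 32.5/650 = 0.05
I − A =
  [   0.80    -0.35    -0.35]
  [  -0.45     0.85    -0.25]
  [  -0.20    -0.30     0.95]
Cofactors of I−A, C_ij = (−1)^(i+j)·(minor ij) (rows/columns in the sector order above):
  C_11 = (0.85)(0.95) − (-0.25)(-0.30) = 0.7325
  C_12 = −[(-0.45)(0.95) − (-0.25)(-0.20)] = 0.4775
  C_13 = (-0.45)(-0.30) − (0.85)(-0.20) = 0.3050
  C_21 = −[(-0.35)(0.95) − (-0.35)(-0.30)] = 0.4375
  C_22 = (0.80)(0.95) − (-0.35)(-0.20) = 0.6900
  C_23 = −[(0.80)(-0.30) − (-0.35)(-0.20)] = 0.3100
  C_31 = (-0.35)(-0.25) − (-0.35)(0.85) = 0.3850
  C_32 = −[(0.80)(-0.25) − (-0.35)(-0.45)] = 0.3575
  C_33 = (0.80)(0.85) − (-0.35)(-0.45) = 0.5225
det(I−A) = Σ_j (I−A)_1j·C_1j = (0.80)(0.7325) + (-0.35)(0.4775) + (-0.35)(0.3050) = 0.312125
adj(I−A) = Cᵀ =
  [ 0.7325   0.4375   0.3850]
  [ 0.4775   0.6900   0.3575]
  [ 0.3050   0.3100   0.5225]
(I − A)⁻¹ = adj(I−A) / det(I−A) ≈
  [   2.3468     1.4017     1.2335]
  [   1.5298     2.2107     1.1454]
  [   0.9772     0.9932     1.6740]
x = (I − A)⁻¹ d = adj(I−A)·d / det(I−A), with det(I−A) = 0.312125:
  x_1 = (0.7325·190 + 0.4375·210 + 0.3850·60) / 0.312125 = 254.15 / 0.312125 ≈ 814.3
  x_2 = (0.4775·190 + 0.6900·210 + 0.3575·60) / 0.312125 = 257.075 / 0.312125 ≈ 823.6
  x_3 = (0.3050·190 + 0.3100·210 + 0.5225·60) / 0.312125 = 154.40 / 0.312125 ≈ 494.7

x_2 = 823.6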